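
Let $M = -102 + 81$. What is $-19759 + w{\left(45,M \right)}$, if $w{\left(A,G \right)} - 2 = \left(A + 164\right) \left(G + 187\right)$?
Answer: $14937$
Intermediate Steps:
$M = -21$
$w{\left(A,G \right)} = 2 + \left(164 + A\right) \left(187 + G\right)$ ($w{\left(A,G \right)} = 2 + \left(A + 164\right) \left(G + 187\right) = 2 + \left(164 + A\right) \left(187 + G\right)$)
$-19759 + w{\left(45,M \right)} = -19759 + \left(30670 + 164 \left(-21\right) + 187 \cdot 45 + 45 \left(-21\right)\right) = -19759 + \left(30670 - 3444 + 8415 - 945\right) = -19759 + 34696 = 14937$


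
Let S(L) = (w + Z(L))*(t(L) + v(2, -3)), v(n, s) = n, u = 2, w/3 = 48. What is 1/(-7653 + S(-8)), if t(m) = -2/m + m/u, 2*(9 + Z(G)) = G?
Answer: -4/31529 ≈ -0.00012687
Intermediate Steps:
w = 144 (w = 3*48 = 144)
Z(G) = -9 + G/2
t(m) = m/2 - 2/m (t(m) = -2/m + m/2 = m/2 - 2/m)
S(L) = (135 + L/2)*(2 + L/2 - 2/L) (S(L) = (144 + (-9 + L/2))*((L/2 - 2/L) + 2) = (135 + L/2)*(2 + L/2 - 2/L))
1/(-7653 + S(-8)) = 1/(-7653 + (269 - 270/(-8) + (¼)*(-8)² + (137/2)*(-8))) = 1/(-7653 + (269 - 270*(-⅛) + (¼)*64 - 548)) = 1/(-7653 + (269 + 135/4 + 16 - 548)) = 1/(-7653 - 917/4) = 1/(-31529/4) = -4/31529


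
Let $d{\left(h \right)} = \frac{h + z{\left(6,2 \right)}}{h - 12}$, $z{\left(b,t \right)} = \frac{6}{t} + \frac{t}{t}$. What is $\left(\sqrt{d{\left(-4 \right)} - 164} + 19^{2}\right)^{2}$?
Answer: $130157 + 1444 i \sqrt{41} \approx 1.3016 \cdot 10^{5} + 9246.1 i$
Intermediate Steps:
$z{\left(b,t \right)} = 1 + \frac{6}{t}$ ($z{\left(b,t \right)} = \frac{6}{t} + 1 = 1 + \frac{6}{t}$)
$d{\left(h \right)} = \frac{4 + h}{-12 + h}$ ($d{\left(h \right)} = \frac{h + \frac{6 + 2}{2}}{h - 12} = \frac{h + \frac{1}{2} \cdot 8}{-12 + h} = \frac{h + 4}{-12 + h} = \frac{4 + h}{-12 + h}$)
$\left(\sqrt{d{\left(-4 \right)} - 164} + 19^{2}\right)^{2} = \left(\sqrt{\frac{4 - 4}{-12 - 4} - 164} + 19^{2}\right)^{2} = \left(\sqrt{\frac{1}{-16} \cdot 0 - 164} + 361\right)^{2} = \left(\sqrt{\left(- \frac{1}{16}\right) 0 - 164} + 361\right)^{2} = \left(\sqrt{0 - 164} + 361\right)^{2} = \left(\sqrt{-164} + 361\right)^{2} = \left(2 i \sqrt{41} + 361\right)^{2} = \left(361 + 2 i \sqrt{41}\right)^{2}$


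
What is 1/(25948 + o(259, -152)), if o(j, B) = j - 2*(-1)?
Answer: 1/26209 ≈ 3.8155e-5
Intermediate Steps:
o(j, B) = 2 + j (o(j, B) = j + 2 = 2 + j)
1/(25948 + o(259, -152)) = 1/(25948 + (2 + 259)) = 1/(25948 + 261) = 1/26209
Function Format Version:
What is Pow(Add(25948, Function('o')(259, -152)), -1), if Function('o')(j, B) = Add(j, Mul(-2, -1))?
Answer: Rational(1, 26209) ≈ 3.8155e-5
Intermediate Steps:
Function('o')(j, B) = Add(2, j) (Function('o')(j, B) = Add(j, 2) = Add(2, j))
Pow(Add(25948, Function('o')(259, -152)), -1) = Pow(Add(25948, Add(2, 259)), -1) = Pow(Add(25948, 261), -1) = Pow(26209, -1) = Rational(1, 26209)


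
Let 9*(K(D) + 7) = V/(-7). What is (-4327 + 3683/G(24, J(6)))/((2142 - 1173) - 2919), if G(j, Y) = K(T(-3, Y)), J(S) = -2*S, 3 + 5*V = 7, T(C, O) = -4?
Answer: 5359244/2153775 ≈ 2.4883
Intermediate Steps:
V = 4/5 (V = -3/5 + (1/5)*7 = -3/5 + 7/5 = 4/5 ≈ 0.80000)
K(D) = -2209/315 (K(D) = -7 + ((4/5)/(-7))/9 = -7 + ((4/5)*(-1/7))/9 = -7 + (1/9)*(-4/35) = -7 - 4/315 = -2209/315)
G(j, Y) = -2209/315
(-4327 + 3683/G(24, J(6)))/((2142 - 1173) - 2919) = (-4327 + 3683/(-2209/315))/((2142 - 1173) - 2919) = (-4327 + 3683*(-315/2209))/(969 - 2919) = (-4327 - 1160145/2209)/(-1950) = -10718488/2209*(-1/1950) = 5359244/2153775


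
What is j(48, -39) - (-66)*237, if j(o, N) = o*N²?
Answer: 88650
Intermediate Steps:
j(48, -39) - (-66)*237 = 48*(-39)² - (-66)*237 = 48*1521 - 1*(-15642) = 73008 + 15642 = 88650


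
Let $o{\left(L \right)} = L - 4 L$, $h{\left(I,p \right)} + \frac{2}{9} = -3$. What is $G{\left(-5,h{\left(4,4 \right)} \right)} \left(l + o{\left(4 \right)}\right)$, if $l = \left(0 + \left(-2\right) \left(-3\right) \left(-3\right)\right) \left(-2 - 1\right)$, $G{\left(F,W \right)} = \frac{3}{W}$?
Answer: $- \frac{1134}{29} \approx -39.103$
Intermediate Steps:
$h{\left(I,p \right)} = - \frac{29}{9}$ ($h{\left(I,p \right)} = - \frac{2}{9} - 3 = - \frac{29}{9}$)
$l = 54$ ($l = \left(0 + 6 \left(-3\right)\right) \left(-3\right) = \left(0 - 18\right) \left(-3\right) = \left(-18\right) \left(-3\right) = 54$)
$o{\left(L \right)} = - 3 L$ ($o{\left(L \right)} = L - 4 L = - 3 L$)
$G{\left(-5,h{\left(4,4 \right)} \right)} \left(l + o{\left(4 \right)}\right) = \frac{3}{- \frac{29}{9}} \left(54 - 12\right) = 3 \left(- \frac{9}{29}\right) \left(54 - 12\right) = \left(- \frac{27}{29}\right) 42 = - \frac{1134}{29}$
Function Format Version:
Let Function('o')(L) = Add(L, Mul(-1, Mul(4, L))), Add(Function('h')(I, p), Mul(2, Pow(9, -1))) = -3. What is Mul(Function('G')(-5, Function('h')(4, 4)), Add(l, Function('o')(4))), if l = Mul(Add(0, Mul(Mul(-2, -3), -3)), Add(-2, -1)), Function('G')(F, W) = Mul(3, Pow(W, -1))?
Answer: Rational(-1134, 29) ≈ -39.103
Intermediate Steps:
Function('h')(I, p) = Rational(-29, 9) (Function('h')(I, p) = Add(Rational(-2, 9), -3) = Rational(-29, 9))
l = 54 (l = Mul(Add(0, Mul(6, -3)), -3) = Mul(Add(0, -18), -3) = Mul(-18, -3) = 54)
Function('o')(L) = Mul(-3, L) (Function('o')(L) = Add(L, Mul(-4, L)) = Mul(-3, L))
Mul(Function('G')(-5, Function('h')(4, 4)), Add(l, Function('o')(4))) = Mul(Mul(3, Pow(Rational(-29, 9), -1)), Add(54, Mul(-3, 4))) = Mul(Mul(3, Rational(-9, 29)), Add(54, -12)) = Mul(Rational(-27, 29), 42) = Rational(-1134, 29)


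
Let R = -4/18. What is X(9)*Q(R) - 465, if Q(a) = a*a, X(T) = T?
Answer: -4181/9 ≈ -464.56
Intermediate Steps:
R = -2/9 (R = -4*1/18 = -2/9 ≈ -0.22222)
Q(a) = a²
X(9)*Q(R) - 465 = 9*(-2/9)² - 465 = 9*(4/81) - 465 = 4/9 - 465 = -4181/9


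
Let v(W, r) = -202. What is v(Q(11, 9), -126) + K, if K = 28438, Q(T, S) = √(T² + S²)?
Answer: 28236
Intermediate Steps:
Q(T, S) = √(S² + T²)
v(Q(11, 9), -126) + K = -202 + 28438 = 28236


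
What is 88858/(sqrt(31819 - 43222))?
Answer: -12694*I*sqrt(1267)/543 ≈ -832.12*I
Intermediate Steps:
88858/(sqrt(31819 - 43222)) = 88858/(sqrt(-11403)) = 88858/((3*I*sqrt(1267))) = 88858*(-I*sqrt(1267)/3801) = -12694*I*sqrt(1267)/543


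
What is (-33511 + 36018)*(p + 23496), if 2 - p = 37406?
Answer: -34867356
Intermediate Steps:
p = -37404 (p = 2 - 1*37406 = 2 - 37406 = -37404)
(-33511 + 36018)*(p + 23496) = (-33511 + 36018)*(-37404 + 23496) = 2507*(-13908) = -34867356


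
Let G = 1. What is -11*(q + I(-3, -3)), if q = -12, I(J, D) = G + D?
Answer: 154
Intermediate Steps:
I(J, D) = 1 + D
-11*(q + I(-3, -3)) = -11*(-12 + (1 - 3)) = -11*(-12 - 2) = -11*(-14) = 154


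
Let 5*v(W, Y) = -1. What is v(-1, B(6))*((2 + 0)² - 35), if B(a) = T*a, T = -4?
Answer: 31/5 ≈ 6.2000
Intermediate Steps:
B(a) = -4*a
v(W, Y) = -⅕ (v(W, Y) = (⅕)*(-1) = -⅕)
v(-1, B(6))*((2 + 0)² - 35) = -((2 + 0)² - 35)/5 = -(2² - 35)/5 = -(4 - 35)/5 = -⅕*(-31) = 31/5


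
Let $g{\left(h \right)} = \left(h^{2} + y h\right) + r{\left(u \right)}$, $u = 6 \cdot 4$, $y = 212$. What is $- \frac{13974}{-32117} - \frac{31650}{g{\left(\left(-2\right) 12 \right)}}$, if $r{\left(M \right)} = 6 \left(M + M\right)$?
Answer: $\frac{179254871}{22610368} \approx 7.928$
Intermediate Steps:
$u = 24$
$r{\left(M \right)} = 12 M$ ($r{\left(M \right)} = 6 \cdot 2 M = 12 M$)
$g{\left(h \right)} = 288 + h^{2} + 212 h$ ($g{\left(h \right)} = \left(h^{2} + 212 h\right) + 12 \cdot 24 = \left(h^{2} + 212 h\right) + 288 = 288 + h^{2} + 212 h$)
$- \frac{13974}{-32117} - \frac{31650}{g{\left(\left(-2\right) 12 \right)}} = - \frac{13974}{-32117} - \frac{31650}{288 + \left(\left(-2\right) 12\right)^{2} + 212 \left(\left(-2\right) 12\right)} = \left(-13974\right) \left(- \frac{1}{32117}\right) - \frac{31650}{288 + \left(-24\right)^{2} + 212 \left(-24\right)} = \frac{13974}{32117} - \frac{31650}{288 + 576 - 5088} = \frac{13974}{32117} - \frac{31650}{-4224} = \frac{13974}{32117} - - \frac{5275}{704} = \frac{13974}{32117} + \frac{5275}{704} = \frac{179254871}{22610368}$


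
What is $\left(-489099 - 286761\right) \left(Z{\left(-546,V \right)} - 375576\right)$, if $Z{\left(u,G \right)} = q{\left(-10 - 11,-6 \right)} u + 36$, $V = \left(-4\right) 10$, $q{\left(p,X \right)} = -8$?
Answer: $287977507920$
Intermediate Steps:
$V = -40$
$Z{\left(u,G \right)} = 36 - 8 u$ ($Z{\left(u,G \right)} = - 8 u + 36 = 36 - 8 u$)
$\left(-489099 - 286761\right) \left(Z{\left(-546,V \right)} - 375576\right) = \left(-489099 - 286761\right) \left(\left(36 - -4368\right) - 375576\right) = - 775860 \left(\left(36 + 4368\right) - 375576\right) = - 775860 \left(4404 - 375576\right) = \left(-775860\right) \left(-371172\right) = 287977507920$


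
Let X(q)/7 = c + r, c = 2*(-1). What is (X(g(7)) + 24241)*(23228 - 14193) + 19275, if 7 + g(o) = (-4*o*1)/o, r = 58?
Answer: 222578430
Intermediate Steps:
c = -2
g(o) = -11 (g(o) = -7 + (-4*o*1)/o = -7 + (-4*o)/o = -7 - 4 = -11)
X(q) = 392 (X(q) = 7*(-2 + 58) = 7*56 = 392)
(X(g(7)) + 24241)*(23228 - 14193) + 19275 = (392 + 24241)*(23228 - 14193) + 19275 = 24633*9035 + 19275 = 222559155 + 19275 = 222578430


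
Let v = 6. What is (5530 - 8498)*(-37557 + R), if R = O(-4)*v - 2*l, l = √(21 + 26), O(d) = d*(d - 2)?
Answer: 111041784 + 5936*√47 ≈ 1.1108e+8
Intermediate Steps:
O(d) = d*(-2 + d)
l = √47 ≈ 6.8557
R = 144 - 2*√47 (R = -4*(-2 - 4)*6 - 2*√47 = -4*(-6)*6 - 2*√47 = 24*6 - 2*√47 = 144 - 2*√47 ≈ 130.29)
(5530 - 8498)*(-37557 + R) = (5530 - 8498)*(-37557 + (144 - 2*√47)) = -2968*(-37413 - 2*√47) = 111041784 + 5936*√47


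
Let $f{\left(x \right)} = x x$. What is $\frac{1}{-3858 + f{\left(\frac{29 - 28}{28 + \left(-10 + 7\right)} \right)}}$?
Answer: $- \frac{625}{2411249} \approx -0.0002592$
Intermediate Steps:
$f{\left(x \right)} = x^{2}$
$\frac{1}{-3858 + f{\left(\frac{29 - 28}{28 + \left(-10 + 7\right)} \right)}} = \frac{1}{-3858 + \left(\frac{29 - 28}{28 + \left(-10 + 7\right)}\right)^{2}} = \frac{1}{-3858 + \left(1 \frac{1}{28 - 3}\right)^{2}} = \frac{1}{-3858 + \left(1 \cdot \frac{1}{25}\right)^{2}} = \frac{1}{-3858 + \left(\frac{1}{25}\right)^{2}} = \frac{1}{-3858 + \frac{1}{625}} = \frac{1}{- \frac{2411249}{625}} = - \frac{625}{2411249}$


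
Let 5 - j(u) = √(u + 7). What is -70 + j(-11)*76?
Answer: 310 - 152*I ≈ 310.0 - 152.0*I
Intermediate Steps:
j(u) = 5 - √(7 + u) (j(u) = 5 - √(u + 7) = 5 - √(7 + u))
-70 + j(-11)*76 = -70 + (5 - √(7 - 11))*76 = -70 + (5 - √(-4))*76 = -70 + (5 - 2*I)*76 = -70 + (380 - 152*I) = 310 - 152*I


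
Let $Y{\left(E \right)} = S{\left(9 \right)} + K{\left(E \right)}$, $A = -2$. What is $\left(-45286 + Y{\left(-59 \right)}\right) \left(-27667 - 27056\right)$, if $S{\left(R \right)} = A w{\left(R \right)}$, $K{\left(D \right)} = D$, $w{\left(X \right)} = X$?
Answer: $2482399449$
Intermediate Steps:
$S{\left(R \right)} = - 2 R$
$Y{\left(E \right)} = -18 + E$ ($Y{\left(E \right)} = \left(-2\right) 9 + E = -18 + E$)
$\left(-45286 + Y{\left(-59 \right)}\right) \left(-27667 - 27056\right) = \left(-45286 - 77\right) \left(-27667 - 27056\right) = \left(-45286 - 77\right) \left(-54723\right) = \left(-45363\right) \left(-54723\right) = 2482399449$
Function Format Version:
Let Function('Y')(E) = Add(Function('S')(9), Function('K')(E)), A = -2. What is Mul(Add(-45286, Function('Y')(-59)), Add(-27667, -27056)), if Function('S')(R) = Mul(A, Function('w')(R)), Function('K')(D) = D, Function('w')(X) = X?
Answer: 2482399449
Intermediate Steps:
Function('S')(R) = Mul(-2, R)
Function('Y')(E) = Add(-18, E) (Function('Y')(E) = Add(Mul(-2, 9), E) = Add(-18, E))
Mul(Add(-45286, Function('Y')(-59)), Add(-27667, -27056)) = Mul(Add(-45286, Add(-18, -59)), Add(-27667, -27056)) = Mul(Add(-45286, -77), -54723) = Mul(-45363, -54723) = 2482399449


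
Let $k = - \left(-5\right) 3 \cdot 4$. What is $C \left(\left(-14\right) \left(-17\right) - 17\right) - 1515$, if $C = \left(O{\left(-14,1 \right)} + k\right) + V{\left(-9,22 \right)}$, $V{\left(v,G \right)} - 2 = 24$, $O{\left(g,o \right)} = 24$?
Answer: $22795$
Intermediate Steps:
$k = 60$ ($k = \left(-1\right) \left(-15\right) 4 = 15 \cdot 4 = 60$)
$V{\left(v,G \right)} = 26$ ($V{\left(v,G \right)} = 2 + 24 = 26$)
$C = 110$ ($C = \left(24 + 60\right) + 26 = 84 + 26 = 110$)
$C \left(\left(-14\right) \left(-17\right) - 17\right) - 1515 = 110 \left(\left(-14\right) \left(-17\right) - 17\right) - 1515 = 110 \left(238 - 17\right) - 1515 = 110 \cdot 221 - 1515 = 24310 - 1515 = 22795$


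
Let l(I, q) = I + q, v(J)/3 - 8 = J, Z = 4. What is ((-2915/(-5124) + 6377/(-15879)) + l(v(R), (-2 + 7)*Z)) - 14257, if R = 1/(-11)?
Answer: -1413420621301/99444884 ≈ -14213.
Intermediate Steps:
R = -1/11 ≈ -0.090909
v(J) = 24 + 3*J
((-2915/(-5124) + 6377/(-15879)) + l(v(R), (-2 + 7)*Z)) - 14257 = ((-2915/(-5124) + 6377/(-15879)) + ((24 + 3*(-1/11)) + (-2 + 7)*4)) - 14257 = ((-2915*(-1/5124) + 6377*(-1/15879)) + ((24 - 3/11) + 5*4)) - 14257 = ((2915/5124 - 6377/15879) + (261/11 + 20)) - 14257 = (1512393/9040444 + 481/11) - 14257 = 4365089887/99444884 - 14257 = -1413420621301/99444884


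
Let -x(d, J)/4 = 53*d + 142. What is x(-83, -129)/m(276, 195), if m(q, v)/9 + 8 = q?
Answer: 473/67 ≈ 7.0597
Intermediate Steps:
m(q, v) = -72 + 9*q
x(d, J) = -568 - 212*d (x(d, J) = -4*(53*d + 142) = -4*(142 + 53*d) = -568 - 212*d)
x(-83, -129)/m(276, 195) = (-568 - 212*(-83))/(-72 + 9*276) = (-568 + 17596)/(-72 + 2484) = 17028/2412 = 17028*(1/2412) = 473/67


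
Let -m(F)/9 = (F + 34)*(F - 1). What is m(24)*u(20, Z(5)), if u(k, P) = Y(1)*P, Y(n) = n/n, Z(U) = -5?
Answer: 60030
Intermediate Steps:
Y(n) = 1
u(k, P) = P (u(k, P) = 1*P = P)
m(F) = -9*(-1 + F)*(34 + F) (m(F) = -9*(F + 34)*(F - 1) = -9*(34 + F)*(-1 + F) = -9*(-1 + F)*(34 + F))
m(24)*u(20, Z(5)) = (306 - 297*24 - 9*24²)*(-5) = (306 - 7128 - 9*576)*(-5) = (306 - 7128 - 5184)*(-5) = -12006*(-5) = 60030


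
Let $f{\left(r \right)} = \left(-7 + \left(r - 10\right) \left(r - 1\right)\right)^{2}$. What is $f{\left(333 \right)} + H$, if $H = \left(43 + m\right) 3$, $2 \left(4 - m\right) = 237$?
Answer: $\frac{22996116453}{2} \approx 1.1498 \cdot 10^{10}$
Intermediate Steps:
$f{\left(r \right)} = \left(-7 + \left(-1 + r\right) \left(-10 + r\right)\right)^{2}$ ($f{\left(r \right)} = \left(-7 + \left(-10 + r\right) \left(-1 + r\right)\right)^{2} = \left(-7 + \left(-1 + r\right) \left(-10 + r\right)\right)^{2}$)
$m = - \frac{229}{2}$ ($m = 4 - \frac{237}{2} = - \frac{229}{2} \approx -114.5$)
$H = - \frac{429}{2}$ ($H = \left(43 - \frac{229}{2}\right) 3 = \left(- \frac{143}{2}\right) 3 = - \frac{429}{2} \approx -214.5$)
$f{\left(333 \right)} + H = \left(3 + 333^{2} - 3663\right)^{2} - \frac{429}{2} = \left(3 + 110889 - 3663\right)^{2} - \frac{429}{2} = 107229^{2} - \frac{429}{2} = 11498058441 - \frac{429}{2} = \frac{22996116453}{2}$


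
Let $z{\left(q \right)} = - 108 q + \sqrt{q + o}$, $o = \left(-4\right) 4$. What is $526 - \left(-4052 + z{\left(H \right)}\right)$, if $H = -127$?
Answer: $-9138 - i \sqrt{143} \approx -9138.0 - 11.958 i$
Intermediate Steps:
$o = -16$
$z{\left(q \right)} = \sqrt{-16 + q} - 108 q$ ($z{\left(q \right)} = - 108 q + \sqrt{q - 16} = - 108 q + \sqrt{-16 + q} = \sqrt{-16 + q} - 108 q$)
$526 - \left(-4052 + z{\left(H \right)}\right) = 526 - \left(-4052 + 13716 + \sqrt{-16 - 127}\right) = 526 - \left(9664 + \sqrt{-143}\right) = 526 - \left(9664 + i \sqrt{143}\right) = -9138 - i \sqrt{143}$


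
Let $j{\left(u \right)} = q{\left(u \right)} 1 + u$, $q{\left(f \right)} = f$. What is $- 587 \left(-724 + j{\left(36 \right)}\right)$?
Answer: $382724$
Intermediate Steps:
$j{\left(u \right)} = 2 u$ ($j{\left(u \right)} = u 1 + u = u + u = 2 u$)
$- 587 \left(-724 + j{\left(36 \right)}\right) = - 587 \left(-724 + 2 \cdot 36\right) = - 587 \left(-724 + 72\right) = \left(-587\right) \left(-652\right) = 382724$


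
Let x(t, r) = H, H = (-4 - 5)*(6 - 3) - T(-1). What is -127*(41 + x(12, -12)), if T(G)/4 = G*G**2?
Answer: -2286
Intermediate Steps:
T(G) = 4*G**3 (T(G) = 4*(G*G**2) = 4*G**3)
H = -23 (H = (-4 - 5)*(6 - 3) - 4*(-1)**3 = -9*3 - 4*(-1) = -27 - 1*(-4) = -27 + 4 = -23)
x(t, r) = -23
-127*(41 + x(12, -12)) = -127*(41 - 23) = -127*18 = -2286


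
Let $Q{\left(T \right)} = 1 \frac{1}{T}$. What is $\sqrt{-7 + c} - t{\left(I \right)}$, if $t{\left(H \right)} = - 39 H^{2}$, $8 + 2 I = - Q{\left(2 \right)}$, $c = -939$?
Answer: $\frac{11271}{16} + i \sqrt{946} \approx 704.44 + 30.757 i$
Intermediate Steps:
$Q{\left(T \right)} = \frac{1}{T}$
$I = - \frac{17}{4}$ ($I = -4 + \frac{\left(-1\right) \frac{1}{2}}{2} = -4 + \frac{1}{2} \left(- \frac{1}{2}\right) = -4 - \frac{1}{4} = - \frac{17}{4} \approx -4.25$)
$t{\left(H \right)} = - 39 H^{2}$
$\sqrt{-7 + c} - t{\left(I \right)} = \sqrt{-7 - 939} - - 39 \left(- \frac{17}{4}\right)^{2} = \sqrt{-946} - \left(-39\right) \frac{289}{16} = i \sqrt{946} - - \frac{11271}{16} = i \sqrt{946} + \frac{11271}{16} = \frac{11271}{16} + i \sqrt{946}$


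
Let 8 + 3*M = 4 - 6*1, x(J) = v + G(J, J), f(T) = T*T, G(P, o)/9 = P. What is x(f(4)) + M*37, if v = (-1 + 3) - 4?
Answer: 56/3 ≈ 18.667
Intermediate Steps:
G(P, o) = 9*P
v = -2 (v = 2 - 4 = -2)
f(T) = T²
x(J) = -2 + 9*J
M = -10/3 (M = -8/3 + (4 - 6*1)/3 = -8/3 + (4 - 6)/3 = -8/3 + (⅓)*(-2) = -8/3 - ⅔ = -10/3 ≈ -3.3333)
x(f(4)) + M*37 = (-2 + 9*4²) - 10/3*37 = (-2 + 9*16) - 370/3 = (-2 + 144) - 370/3 = 142 - 370/3 = 56/3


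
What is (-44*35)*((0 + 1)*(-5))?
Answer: 7700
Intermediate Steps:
(-44*35)*((0 + 1)*(-5)) = -1540*(-5) = 7700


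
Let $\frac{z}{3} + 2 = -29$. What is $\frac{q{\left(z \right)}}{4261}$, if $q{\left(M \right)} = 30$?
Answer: $\frac{30}{4261} \approx 0.0070406$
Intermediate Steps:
$z = -93$ ($z = -6 + 3 \left(-29\right) = -6 - 87 = -93$)
$\frac{q{\left(z \right)}}{4261} = \frac{30}{4261}$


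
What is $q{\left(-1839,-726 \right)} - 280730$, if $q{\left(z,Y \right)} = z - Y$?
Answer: $-281843$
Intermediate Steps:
$q{\left(-1839,-726 \right)} - 280730 = \left(-1839 - -726\right) - 280730 = \left(-1839 + 726\right) - 280730 = -1113 - 280730 = -281843$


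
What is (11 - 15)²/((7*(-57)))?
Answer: -16/399 ≈ -0.040100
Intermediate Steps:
(11 - 15)²/((7*(-57))) = (-4)²/(-399) = 16*(-1/399) = -16/399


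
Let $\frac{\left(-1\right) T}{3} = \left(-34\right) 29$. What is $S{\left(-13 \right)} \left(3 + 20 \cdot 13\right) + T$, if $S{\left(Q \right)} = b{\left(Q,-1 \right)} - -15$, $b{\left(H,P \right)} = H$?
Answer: $3484$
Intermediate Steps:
$T = 2958$ ($T = - 3 \left(\left(-34\right) 29\right) = \left(-3\right) \left(-986\right) = 2958$)
$S{\left(Q \right)} = 15 + Q$ ($S{\left(Q \right)} = Q - -15 = Q + 15 = 15 + Q$)
$S{\left(-13 \right)} \left(3 + 20 \cdot 13\right) + T = \left(15 - 13\right) \left(3 + 20 \cdot 13\right) + 2958 = 2 \left(3 + 260\right) + 2958 = 2 \cdot 263 + 2958 = 526 + 2958 = 3484$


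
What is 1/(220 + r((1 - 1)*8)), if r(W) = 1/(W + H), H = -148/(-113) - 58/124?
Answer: 5899/1304786 ≈ 0.0045210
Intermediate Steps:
H = 5899/7006 (H = -148*(-1/113) - 58*1/124 = 148/113 - 29/62 = 5899/7006 ≈ 0.84199)
r(W) = 1/(5899/7006 + W) (r(W) = 1/(W + 5899/7006) = 1/(5899/7006 + W))
1/(220 + r((1 - 1)*8)) = 1/(220 + 7006/(5899 + 7006*((1 - 1)*8))) = 1/(220 + 7006/(5899 + 7006*(0*8))) = 1/(220 + 7006/(5899 + 7006*0)) = 1/(220 + 7006/(5899 + 0)) = 1/(220 + 7006/5899) = 1/(1304786/5899) = 5899/1304786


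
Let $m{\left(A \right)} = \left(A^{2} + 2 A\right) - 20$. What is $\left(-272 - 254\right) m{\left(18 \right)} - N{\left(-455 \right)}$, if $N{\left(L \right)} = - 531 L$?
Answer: $-420445$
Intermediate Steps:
$m{\left(A \right)} = -20 + A^{2} + 2 A$
$\left(-272 - 254\right) m{\left(18 \right)} - N{\left(-455 \right)} = \left(-272 - 254\right) \left(-20 + 18^{2} + 2 \cdot 18\right) - \left(-531\right) \left(-455\right) = - 526 \left(-20 + 324 + 36\right) - 241605 = \left(-526\right) 340 - 241605 = -178840 - 241605 = -420445$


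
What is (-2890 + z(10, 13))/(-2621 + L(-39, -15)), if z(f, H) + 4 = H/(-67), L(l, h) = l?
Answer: 193911/178220 ≈ 1.0880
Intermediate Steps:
z(f, H) = -4 - H/67 (z(f, H) = -4 + H/(-67) = -4 + H*(-1/67) = -4 - H/67)
(-2890 + z(10, 13))/(-2621 + L(-39, -15)) = (-2890 + (-4 - 1/67*13))/(-2621 - 39) = (-2890 + (-4 - 13/67))/(-2660) = (-2890 - 281/67)*(-1/2660) = -193911/67*(-1/2660) = 193911/178220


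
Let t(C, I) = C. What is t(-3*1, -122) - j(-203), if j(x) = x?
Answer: 200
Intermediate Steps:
t(-3*1, -122) - j(-203) = -3*1 - 1*(-203) = -3 + 203 = 200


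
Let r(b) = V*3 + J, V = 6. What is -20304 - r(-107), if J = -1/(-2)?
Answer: -40645/2 ≈ -20323.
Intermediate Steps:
J = ½ (J = -1*(-½) = ½ ≈ 0.50000)
r(b) = 37/2 (r(b) = 6*3 + ½ = 18 + ½ = 37/2)
-20304 - r(-107) = -20304 - 1*37/2 = -20304 - 37/2 = -40645/2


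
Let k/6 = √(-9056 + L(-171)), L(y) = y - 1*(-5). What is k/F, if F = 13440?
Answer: I*√9222/2240 ≈ 0.042871*I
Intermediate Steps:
L(y) = 5 + y (L(y) = y + 5 = 5 + y)
k = 6*I*√9222 (k = 6*√(-9056 + (5 - 171)) = 6*√(-9056 - 166) = 6*√(-9222) = 6*(I*√9222) = 6*I*√9222 ≈ 576.19*I)
k/F = (6*I*√9222)/13440 = (6*I*√9222)*(1/13440) = I*√9222/2240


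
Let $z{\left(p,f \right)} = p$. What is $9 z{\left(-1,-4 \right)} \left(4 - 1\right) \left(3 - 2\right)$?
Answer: $-27$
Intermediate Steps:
$9 z{\left(-1,-4 \right)} \left(4 - 1\right) \left(3 - 2\right) = 9 \left(-1\right) \left(4 - 1\right) \left(3 - 2\right) = - 9 \cdot 3 \cdot 1 = \left(-9\right) 3 = -27$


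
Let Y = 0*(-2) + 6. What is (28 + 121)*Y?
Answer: 894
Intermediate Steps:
Y = 6 (Y = 0 + 6 = 6)
(28 + 121)*Y = (28 + 121)*6 = 149*6 = 894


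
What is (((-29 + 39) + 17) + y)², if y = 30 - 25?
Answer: 1024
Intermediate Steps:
y = 5
(((-29 + 39) + 17) + y)² = (((-29 + 39) + 17) + 5)² = ((10 + 17) + 5)² = (27 + 5)² = 32² = 1024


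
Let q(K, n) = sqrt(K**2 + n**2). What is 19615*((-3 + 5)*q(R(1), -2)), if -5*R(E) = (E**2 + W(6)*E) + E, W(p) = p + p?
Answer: 15692*sqrt(74) ≈ 1.3499e+5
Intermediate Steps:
W(p) = 2*p
R(E) = -13*E/5 - E**2/5 (R(E) = -((E**2 + (2*6)*E) + E)/5 = -((E**2 + 12*E) + E)/5 = -(E**2 + 13*E)/5 = -13*E/5 - E**2/5)
19615*((-3 + 5)*q(R(1), -2)) = 19615*((-3 + 5)*sqrt((-1/5*1*(13 + 1))**2 + (-2)**2)) = 19615*(2*sqrt((-1/5*1*14)**2 + 4)) = 19615*(2*sqrt((-14/5)**2 + 4)) = 19615*(2*sqrt(196/25 + 4)) = 19615*(2*sqrt(296/25)) = 19615*(2*(2*sqrt(74)/5)) = 19615*(4*sqrt(74)/5) = 15692*sqrt(74)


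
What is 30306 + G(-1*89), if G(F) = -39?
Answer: 30267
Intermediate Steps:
30306 + G(-1*89) = 30306 - 39 = 30267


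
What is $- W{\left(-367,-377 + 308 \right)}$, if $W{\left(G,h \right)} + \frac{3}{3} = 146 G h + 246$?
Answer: $-3697403$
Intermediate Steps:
$W{\left(G,h \right)} = 245 + 146 G h$ ($W{\left(G,h \right)} = -1 + \left(146 G h + 246\right) = -1 + \left(246 + 146 G h\right) = 245 + 146 G h$)
$- W{\left(-367,-377 + 308 \right)} = - (245 + 146 \left(-367\right) \left(-377 + 308\right)) = - (245 + 146 \left(-367\right) \left(-69\right)) = - (245 + 3697158) = \left(-1\right) 3697403 = -3697403$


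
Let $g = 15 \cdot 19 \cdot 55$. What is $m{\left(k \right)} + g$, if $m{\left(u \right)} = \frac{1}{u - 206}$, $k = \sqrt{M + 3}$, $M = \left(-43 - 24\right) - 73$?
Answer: $\frac{667331569}{42573} - \frac{i \sqrt{137}}{42573} \approx 15675.0 - 0.00027493 i$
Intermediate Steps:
$M = -140$ ($M = -67 - 73 = -140$)
$k = i \sqrt{137}$ ($k = \sqrt{-140 + 3} = \sqrt{-137} = i \sqrt{137} \approx 11.705 i$)
$m{\left(u \right)} = \frac{1}{-206 + u}$
$g = 15675$ ($g = 285 \cdot 55 = 15675$)
$m{\left(k \right)} + g = \frac{1}{-206 + i \sqrt{137}} + 15675 = 15675 + \frac{1}{-206 + i \sqrt{137}}$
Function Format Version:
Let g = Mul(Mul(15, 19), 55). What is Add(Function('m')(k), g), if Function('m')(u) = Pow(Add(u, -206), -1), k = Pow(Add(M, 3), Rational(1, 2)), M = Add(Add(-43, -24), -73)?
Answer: Add(Rational(667331569, 42573), Mul(Rational(-1, 42573), I, Pow(137, Rational(1, 2)))) ≈ Add(15675., Mul(-0.00027493, I))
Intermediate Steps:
M = -140 (M = Add(-67, -73) = -140)
k = Mul(I, Pow(137, Rational(1, 2))) (k = Pow(Add(-140, 3), Rational(1, 2)) = Pow(-137, Rational(1, 2)) = Mul(I, Pow(137, Rational(1, 2))) ≈ Mul(11.705, I))
Function('m')(u) = Pow(Add(-206, u), -1)
g = 15675 (g = Mul(285, 55) = 15675)
Add(Function('m')(k), g) = Add(Pow(Add(-206, Mul(I, Pow(137, Rational(1, 2)))), -1), 15675) = Add(15675, Pow(Add(-206, Mul(I, Pow(137, Rational(1, 2)))), -1))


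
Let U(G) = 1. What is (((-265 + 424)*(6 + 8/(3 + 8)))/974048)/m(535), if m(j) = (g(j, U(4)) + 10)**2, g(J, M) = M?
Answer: 5883/648228944 ≈ 9.0755e-6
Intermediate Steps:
m(j) = 121 (m(j) = (1 + 10)**2 = 11**2 = 121)
(((-265 + 424)*(6 + 8/(3 + 8)))/974048)/m(535) = (((-265 + 424)*(6 + 8/(3 + 8)))/974048)/121 = ((159*(6 + 8/11))*(1/974048))*(1/121) = ((159*(74/11))*(1/974048))*(1/121) = ((11766/11)*(1/974048))*(1/121) = (5883/5357264)*(1/121) = 5883/648228944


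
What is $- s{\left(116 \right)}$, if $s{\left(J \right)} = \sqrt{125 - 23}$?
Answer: $- \sqrt{102} \approx -10.1$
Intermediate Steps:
$s{\left(J \right)} = \sqrt{102}$
$- s{\left(116 \right)} = - \sqrt{102}$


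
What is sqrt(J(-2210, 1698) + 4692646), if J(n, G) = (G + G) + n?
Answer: 22*sqrt(9698) ≈ 2166.5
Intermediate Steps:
J(n, G) = n + 2*G (J(n, G) = 2*G + n = n + 2*G)
sqrt(J(-2210, 1698) + 4692646) = sqrt((-2210 + 2*1698) + 4692646) = sqrt((-2210 + 3396) + 4692646) = sqrt(1186 + 4692646) = sqrt(4693832) = 22*sqrt(9698)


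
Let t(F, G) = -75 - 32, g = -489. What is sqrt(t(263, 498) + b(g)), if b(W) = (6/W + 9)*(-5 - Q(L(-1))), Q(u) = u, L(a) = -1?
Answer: 3*I*sqrt(422007)/163 ≈ 11.956*I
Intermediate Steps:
t(F, G) = -107
b(W) = -36 - 24/W (b(W) = (6/W + 9)*(-5 - 1*(-1)) = (9 + 6/W)*(-5 + 1) = (9 + 6/W)*(-4) = -36 - 24/W)
sqrt(t(263, 498) + b(g)) = sqrt(-107 + (-36 - 24/(-489))) = sqrt(-107 + (-36 - 24*(-1/489))) = sqrt(-107 + (-36 + 8/163)) = sqrt(-107 - 5860/163) = sqrt(-23301/163) = 3*I*sqrt(422007)/163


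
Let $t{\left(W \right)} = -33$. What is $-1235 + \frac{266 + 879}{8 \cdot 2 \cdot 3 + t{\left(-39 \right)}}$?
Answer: $- \frac{3476}{3} \approx -1158.7$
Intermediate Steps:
$-1235 + \frac{266 + 879}{8 \cdot 2 \cdot 3 + t{\left(-39 \right)}} = -1235 + \frac{266 + 879}{8 \cdot 2 \cdot 3 - 33} = -1235 + \frac{1145}{16 \cdot 3 - 33} = -1235 + \frac{1145}{48 - 33} = -1235 + \frac{1145}{15} = -1235 + 1145 \cdot \frac{1}{15} = -1235 + \frac{229}{3} = - \frac{3476}{3}$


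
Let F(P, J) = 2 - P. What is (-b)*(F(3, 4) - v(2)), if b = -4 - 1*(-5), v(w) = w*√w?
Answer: 1 + 2*√2 ≈ 3.8284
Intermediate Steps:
v(w) = w^(3/2)
b = 1 (b = -4 + 5 = 1)
(-b)*(F(3, 4) - v(2)) = (-1*1)*((2 - 1*3) - 2^(3/2)) = -((2 - 3) - 2*√2) = -(-1 - 2*√2) = 1 + 2*√2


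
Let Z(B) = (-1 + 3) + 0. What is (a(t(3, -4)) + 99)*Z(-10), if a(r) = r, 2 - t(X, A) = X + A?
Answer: 204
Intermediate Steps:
t(X, A) = 2 - A - X (t(X, A) = 2 - (X + A) = 2 - (A + X) = 2 + (-A - X) = 2 - A - X)
Z(B) = 2 (Z(B) = 2 + 0 = 2)
(a(t(3, -4)) + 99)*Z(-10) = ((2 - 1*(-4) - 1*3) + 99)*2 = ((2 + 4 - 3) + 99)*2 = (3 + 99)*2 = 102*2 = 204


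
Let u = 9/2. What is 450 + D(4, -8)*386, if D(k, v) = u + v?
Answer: -901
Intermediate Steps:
u = 9/2 (u = 9*(½) = 9/2 ≈ 4.5000)
D(k, v) = 9/2 + v
450 + D(4, -8)*386 = 450 + (9/2 - 8)*386 = 450 - 7/2*386 = 450 - 1351 = -901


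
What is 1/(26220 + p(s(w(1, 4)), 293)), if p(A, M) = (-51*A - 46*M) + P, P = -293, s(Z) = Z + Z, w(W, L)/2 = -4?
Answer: 1/13265 ≈ 7.5386e-5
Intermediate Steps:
w(W, L) = -8 (w(W, L) = 2*(-4) = -8)
s(Z) = 2*Z
p(A, M) = -293 - 51*A - 46*M (p(A, M) = (-51*A - 46*M) - 293 = -293 - 51*A - 46*M)
1/(26220 + p(s(w(1, 4)), 293)) = 1/(26220 + (-293 - 102*(-8) - 46*293)) = 1/(26220 + (-293 - 51*(-16) - 13478)) = 1/(26220 + (-293 + 816 - 13478)) = 1/(26220 - 12955) = 1/13265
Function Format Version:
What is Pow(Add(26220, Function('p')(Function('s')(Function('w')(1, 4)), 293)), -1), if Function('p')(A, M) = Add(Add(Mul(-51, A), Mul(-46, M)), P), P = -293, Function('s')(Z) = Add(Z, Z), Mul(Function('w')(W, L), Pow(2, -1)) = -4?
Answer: Rational(1, 13265) ≈ 7.5386e-5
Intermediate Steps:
Function('w')(W, L) = -8 (Function('w')(W, L) = Mul(2, -4) = -8)
Function('s')(Z) = Mul(2, Z)
Function('p')(A, M) = Add(-293, Mul(-51, A), Mul(-46, M)) (Function('p')(A, M) = Add(Add(Mul(-51, A), Mul(-46, M)), -293) = Add(-293, Mul(-51, A), Mul(-46, M)))
Pow(Add(26220, Function('p')(Function('s')(Function('w')(1, 4)), 293)), -1) = Pow(Add(26220, Add(-293, Mul(-51, Mul(2, -8)), Mul(-46, 293))), -1) = Pow(Add(26220, Add(-293, Mul(-51, -16), -13478)), -1) = Pow(Add(26220, Add(-293, 816, -13478)), -1) = Pow(Add(26220, -12955), -1) = Pow(13265, -1) = Rational(1, 13265)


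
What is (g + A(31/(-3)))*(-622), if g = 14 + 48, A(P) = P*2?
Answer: -77128/3 ≈ -25709.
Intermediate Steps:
A(P) = 2*P
g = 62
(g + A(31/(-3)))*(-622) = (62 + 2*(31/(-3)))*(-622) = (62 + 2*(31*(-⅓)))*(-622) = (62 + 2*(-31/3))*(-622) = (62 - 62/3)*(-622) = (124/3)*(-622) = -77128/3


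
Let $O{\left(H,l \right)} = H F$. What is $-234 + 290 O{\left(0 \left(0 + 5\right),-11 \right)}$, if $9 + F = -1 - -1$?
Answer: $-234$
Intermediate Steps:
$F = -9$ ($F = -9 - 0 = -9 + \left(-1 + 1\right) = -9 + 0 = -9$)
$O{\left(H,l \right)} = - 9 H$ ($O{\left(H,l \right)} = H \left(-9\right) = - 9 H$)
$-234 + 290 O{\left(0 \left(0 + 5\right),-11 \right)} = -234 + 290 \left(- 9 \cdot 0 \left(0 + 5\right)\right) = -234 + 290 \left(- 9 \cdot 0 \cdot 5\right) = -234 + 290 \left(\left(-9\right) 0\right) = -234 + 290 \cdot 0 = -234 + 0 = -234$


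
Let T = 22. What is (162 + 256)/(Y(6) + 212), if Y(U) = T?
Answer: 209/117 ≈ 1.7863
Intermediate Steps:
Y(U) = 22
(162 + 256)/(Y(6) + 212) = (162 + 256)/(22 + 212) = 418/234 = 418*(1/234) = 209/117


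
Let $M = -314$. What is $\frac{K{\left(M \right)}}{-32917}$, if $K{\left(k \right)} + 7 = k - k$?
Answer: $\frac{7}{32917} \approx 0.00021266$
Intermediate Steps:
$K{\left(k \right)} = -7$ ($K{\left(k \right)} = -7 + \left(k - k\right) = -7 + 0 = -7$)
$\frac{K{\left(M \right)}}{-32917} = - \frac{7}{-32917} = \left(-7\right) \left(- \frac{1}{32917}\right) = \frac{7}{32917}$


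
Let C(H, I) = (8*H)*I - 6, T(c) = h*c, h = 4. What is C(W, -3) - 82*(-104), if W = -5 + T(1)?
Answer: 8546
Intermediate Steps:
T(c) = 4*c
W = -1 (W = -5 + 4*1 = -5 + 4 = -1)
C(H, I) = -6 + 8*H*I (C(H, I) = 8*H*I - 6 = -6 + 8*H*I)
C(W, -3) - 82*(-104) = (-6 + 8*(-1)*(-3)) - 82*(-104) = (-6 + 24) + 8528 = 18 + 8528 = 8546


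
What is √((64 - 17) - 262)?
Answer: I*√215 ≈ 14.663*I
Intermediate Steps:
√((64 - 17) - 262) = √(47 - 262) = √(-215) = I*√215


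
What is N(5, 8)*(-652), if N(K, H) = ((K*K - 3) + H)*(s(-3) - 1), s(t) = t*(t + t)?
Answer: -332520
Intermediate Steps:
s(t) = 2*t**2 (s(t) = t*(2*t) = 2*t**2)
N(K, H) = -51 + 17*H + 17*K**2 (N(K, H) = ((K*K - 3) + H)*(2*(-3)**2 - 1) = ((K**2 - 3) + H)*(2*9 - 1) = ((-3 + K**2) + H)*(18 - 1) = (-3 + H + K**2)*17 = -51 + 17*H + 17*K**2)
N(5, 8)*(-652) = (-51 + 17*8 + 17*5**2)*(-652) = (-51 + 136 + 17*25)*(-652) = (-51 + 136 + 425)*(-652) = 510*(-652) = -332520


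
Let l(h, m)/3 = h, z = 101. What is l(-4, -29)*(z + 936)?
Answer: -12444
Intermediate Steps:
l(h, m) = 3*h
l(-4, -29)*(z + 936) = (3*(-4))*(101 + 936) = -12*1037 = -12444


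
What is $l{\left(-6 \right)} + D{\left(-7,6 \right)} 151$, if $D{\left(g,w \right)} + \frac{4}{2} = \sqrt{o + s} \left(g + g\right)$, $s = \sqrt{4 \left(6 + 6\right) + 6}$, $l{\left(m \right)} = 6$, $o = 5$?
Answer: $-296 - 2114 \sqrt{5 + 3 \sqrt{6}} \approx -7724.7$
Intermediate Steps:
$s = 3 \sqrt{6}$ ($s = \sqrt{4 \cdot 12 + 6} = \sqrt{48 + 6} = \sqrt{54} = 3 \sqrt{6} \approx 7.3485$)
$D{\left(g,w \right)} = -2 + 2 g \sqrt{5 + 3 \sqrt{6}}$ ($D{\left(g,w \right)} = -2 + \sqrt{5 + 3 \sqrt{6}} \left(g + g\right) = -2 + \sqrt{5 + 3 \sqrt{6}} \cdot 2 g = -2 + 2 g \sqrt{5 + 3 \sqrt{6}}$)
$l{\left(-6 \right)} + D{\left(-7,6 \right)} 151 = 6 + \left(-2 + 2 \left(-7\right) \sqrt{5 + 3 \sqrt{6}}\right) 151 = 6 + \left(-2 - 14 \sqrt{5 + 3 \sqrt{6}}\right) 151 = 6 - \left(302 + 2114 \sqrt{5 + 3 \sqrt{6}}\right) = -296 - 2114 \sqrt{5 + 3 \sqrt{6}}$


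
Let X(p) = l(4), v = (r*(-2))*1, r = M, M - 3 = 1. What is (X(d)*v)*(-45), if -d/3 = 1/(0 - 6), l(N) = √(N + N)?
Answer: 720*√2 ≈ 1018.2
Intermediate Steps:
M = 4 (M = 3 + 1 = 4)
r = 4
v = -8 (v = (4*(-2))*1 = -8*1 = -8)
l(N) = √2*√N (l(N) = √(2*N) = √2*√N)
d = ½ (d = -3/(0 - 6) = -3/(-6) = -3*(-⅙) = ½ ≈ 0.50000)
X(p) = 2*√2 (X(p) = √2*√4 = √2*2 = 2*√2)
(X(d)*v)*(-45) = ((2*√2)*(-8))*(-45) = -16*√2*(-45) = 720*√2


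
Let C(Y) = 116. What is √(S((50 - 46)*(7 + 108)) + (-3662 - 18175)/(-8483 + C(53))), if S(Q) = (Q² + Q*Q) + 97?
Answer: 2*√823161226217/2789 ≈ 650.62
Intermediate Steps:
S(Q) = 97 + 2*Q² (S(Q) = (Q² + Q²) + 97 = 2*Q² + 97 = 97 + 2*Q²)
√(S((50 - 46)*(7 + 108)) + (-3662 - 18175)/(-8483 + C(53))) = √((97 + 2*((50 - 46)*(7 + 108))²) + (-3662 - 18175)/(-8483 + 116)) = √((97 + 2*(4*115)²) - 21837/(-8367)) = √((97 + 2*460²) - 21837*(-1/8367)) = √((97 + 2*211600) + 7279/2789) = √((97 + 423200) + 7279/2789) = √(423297 + 7279/2789) = √(1180582612/2789) = 2*√823161226217/2789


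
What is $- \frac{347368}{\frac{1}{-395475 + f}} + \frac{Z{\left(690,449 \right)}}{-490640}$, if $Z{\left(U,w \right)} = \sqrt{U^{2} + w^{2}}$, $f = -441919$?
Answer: $290883878992 - \frac{\sqrt{677701}}{490640} \approx 2.9088 \cdot 10^{11}$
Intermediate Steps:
$- \frac{347368}{\frac{1}{-395475 + f}} + \frac{Z{\left(690,449 \right)}}{-490640} = - \frac{347368}{\frac{1}{-395475 - 441919}} + \frac{\sqrt{690^{2} + 449^{2}}}{-490640} = - \frac{347368}{\frac{1}{-837394}} + \sqrt{476100 + 201601} \left(- \frac{1}{490640}\right) = - \frac{347368}{- \frac{1}{837394}} + \sqrt{677701} \left(- \frac{1}{490640}\right) = \left(-347368\right) \left(-837394\right) - \frac{\sqrt{677701}}{490640} = 290883878992 - \frac{\sqrt{677701}}{490640}$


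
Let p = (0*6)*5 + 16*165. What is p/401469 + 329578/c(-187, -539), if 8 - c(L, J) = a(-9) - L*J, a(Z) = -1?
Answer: 22096911227/6744813023 ≈ 3.2761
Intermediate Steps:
c(L, J) = 9 + J*L (c(L, J) = 8 - (-1 - L*J) = 8 - (-1 - J*L) = 8 + (1 + J*L) = 9 + J*L)
p = 2640 (p = 0*5 + 2640 = 0 + 2640 = 2640)
p/401469 + 329578/c(-187, -539) = 2640/401469 + 329578/(9 - 539*(-187)) = 2640*(1/401469) + 329578/(9 + 100793) = 880/133823 + 329578/100802 = 880/133823 + 329578*(1/100802) = 880/133823 + 164789/50401 = 22096911227/6744813023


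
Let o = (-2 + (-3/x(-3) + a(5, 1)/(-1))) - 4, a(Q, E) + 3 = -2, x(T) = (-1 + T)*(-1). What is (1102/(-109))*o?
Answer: 3857/218 ≈ 17.693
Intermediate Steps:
x(T) = 1 - T
a(Q, E) = -5 (a(Q, E) = -3 - 2 = -5)
o = -7/4 (o = (-2 + (-3/(1 - 1*(-3)) - 5/(-1))) - 4 = (-2 + (-3/(1 + 3) - 5*(-1))) - 4 = (-2 + (-3/4 + 5)) - 4 = (-2 + (-3*¼ + 5)) - 4 = (-2 + (-¾ + 5)) - 4 = (-2 + 17/4) - 4 = 9/4 - 4 = -7/4 ≈ -1.7500)
(1102/(-109))*o = (1102/(-109))*(-7/4) = (1102*(-1/109))*(-7/4) = -1102/109*(-7/4) = 3857/218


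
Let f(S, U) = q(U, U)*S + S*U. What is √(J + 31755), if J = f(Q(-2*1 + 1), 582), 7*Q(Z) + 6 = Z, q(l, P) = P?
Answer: 3*√3399 ≈ 174.90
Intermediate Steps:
Q(Z) = -6/7 + Z/7
f(S, U) = 2*S*U (f(S, U) = U*S + S*U = S*U + S*U = 2*S*U)
J = -1164 (J = 2*(-6/7 + (-2*1 + 1)/7)*582 = 2*(-6/7 + (-2 + 1)/7)*582 = 2*(-6/7 + (⅐)*(-1))*582 = 2*(-6/7 - ⅐)*582 = 2*(-1)*582 = -1164)
√(J + 31755) = √(-1164 + 31755) = √30591 = 3*√3399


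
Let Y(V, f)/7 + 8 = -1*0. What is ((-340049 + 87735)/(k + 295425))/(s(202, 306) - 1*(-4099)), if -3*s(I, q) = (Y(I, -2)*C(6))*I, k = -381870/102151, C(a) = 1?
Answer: -25774127414/237487474197915 ≈ -0.00010853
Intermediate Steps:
Y(V, f) = -56 (Y(V, f) = -56 + 7*(-1*0) = -56 + 7*0 = -56 + 0 = -56)
k = -381870/102151 (k = -381870*1/102151 = -381870/102151 ≈ -3.7383)
s(I, q) = 56*I/3 (s(I, q) = -(-56*1)*I/3 = -(-56)*I/3 = 56*I/3)
((-340049 + 87735)/(k + 295425))/(s(202, 306) - 1*(-4099)) = ((-340049 + 87735)/(-381870/102151 + 295425))/((56/3)*202 - 1*(-4099)) = (-252314/30177577305/102151)/(11312/3 + 4099) = (-252314*102151/30177577305)/(23609/3) = -25774127414/30177577305*3/23609 = -25774127414/237487474197915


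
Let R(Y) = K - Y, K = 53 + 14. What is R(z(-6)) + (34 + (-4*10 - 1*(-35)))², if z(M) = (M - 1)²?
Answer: 859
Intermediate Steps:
z(M) = (-1 + M)²
K = 67
R(Y) = 67 - Y
R(z(-6)) + (34 + (-4*10 - 1*(-35)))² = (67 - (-1 - 6)²) + (34 + (-4*10 - 1*(-35)))² = (67 - 1*(-7)²) + (34 + (-40 + 35))² = (67 - 1*49) + (34 - 5)² = (67 - 49) + 29² = 18 + 841 = 859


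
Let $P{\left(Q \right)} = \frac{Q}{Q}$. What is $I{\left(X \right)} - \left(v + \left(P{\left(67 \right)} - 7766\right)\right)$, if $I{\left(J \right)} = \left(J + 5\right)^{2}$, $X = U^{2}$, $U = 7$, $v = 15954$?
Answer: $-5273$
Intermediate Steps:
$P{\left(Q \right)} = 1$
$X = 49$ ($X = 7^{2} = 49$)
$I{\left(J \right)} = \left(5 + J\right)^{2}$
$I{\left(X \right)} - \left(v + \left(P{\left(67 \right)} - 7766\right)\right) = \left(5 + 49\right)^{2} - \left(15954 + \left(1 - 7766\right)\right) = 54^{2} - \left(15954 - 7765\right) = 2916 - 8189 = -5273$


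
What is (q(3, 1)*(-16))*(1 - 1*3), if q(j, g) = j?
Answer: 96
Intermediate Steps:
(q(3, 1)*(-16))*(1 - 1*3) = (3*(-16))*(1 - 1*3) = -48*(1 - 3) = -48*(-2) = 96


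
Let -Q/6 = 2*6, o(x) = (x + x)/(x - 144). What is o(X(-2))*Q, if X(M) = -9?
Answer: -144/17 ≈ -8.4706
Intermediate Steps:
o(x) = 2*x/(-144 + x) (o(x) = (2*x)/(-144 + x) = 2*x/(-144 + x))
Q = -72 (Q = -12*6 = -6*12 = -72)
o(X(-2))*Q = (2*(-9)/(-144 - 9))*(-72) = (2*(-9)/(-153))*(-72) = (2*(-9)*(-1/153))*(-72) = (2/17)*(-72) = -144/17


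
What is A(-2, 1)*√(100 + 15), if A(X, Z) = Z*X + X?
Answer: -4*√115 ≈ -42.895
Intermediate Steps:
A(X, Z) = X + X*Z (A(X, Z) = X*Z + X = X + X*Z)
A(-2, 1)*√(100 + 15) = (-2*(1 + 1))*√(100 + 15) = (-2*2)*√115 = -4*√115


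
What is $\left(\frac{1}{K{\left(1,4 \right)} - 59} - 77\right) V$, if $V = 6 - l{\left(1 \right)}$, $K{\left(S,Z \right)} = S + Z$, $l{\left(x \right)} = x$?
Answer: $- \frac{20795}{54} \approx -385.09$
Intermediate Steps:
$V = 5$ ($V = 6 - 1 = 5$)
$\left(\frac{1}{K{\left(1,4 \right)} - 59} - 77\right) V = \left(\frac{1}{\left(1 + 4\right) - 59} - 77\right) 5 = \left(\frac{1}{5 - 59} - 77\right) 5 = \left(\frac{1}{-54} - 77\right) 5 = \left(- \frac{1}{54} - 77\right) 5 = \left(- \frac{4159}{54}\right) 5 = - \frac{20795}{54}$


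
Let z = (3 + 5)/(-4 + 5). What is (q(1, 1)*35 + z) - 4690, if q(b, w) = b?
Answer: -4647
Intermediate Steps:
z = 8 (z = 8/1 = 1*8 = 8)
(q(1, 1)*35 + z) - 4690 = (1*35 + 8) - 4690 = (35 + 8) - 4690 = 43 - 4690 = -4647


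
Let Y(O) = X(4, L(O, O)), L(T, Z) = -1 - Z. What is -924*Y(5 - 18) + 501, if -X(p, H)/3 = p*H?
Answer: 133557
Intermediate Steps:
X(p, H) = -3*H*p (X(p, H) = -3*p*H = -3*H*p)
Y(O) = 12 + 12*O (Y(O) = -3*(-1 - O)*4 = 12 + 12*O)
-924*Y(5 - 18) + 501 = -924*(12 + 12*(5 - 18)) + 501 = -924*(12 + 12*(-13)) + 501 = -924*(12 - 156) + 501 = -924*(-144) + 501 = 133056 + 501 = 133557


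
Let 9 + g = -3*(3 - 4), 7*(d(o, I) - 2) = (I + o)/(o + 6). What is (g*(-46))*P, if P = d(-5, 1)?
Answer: 2760/7 ≈ 394.29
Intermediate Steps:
d(o, I) = 2 + (I + o)/(7*(6 + o)) (d(o, I) = 2 + ((I + o)/(o + 6))/7 = 2 + ((I + o)/(6 + o))/7 = 2 + (I + o)/(7*(6 + o)))
g = -6 (g = -9 - 3*(3 - 4) = -9 - 3*(-1) = -9 + 3 = -6)
P = 10/7 (P = (84 + 1 + 15*(-5))/(7*(6 - 5)) = (1/7)*(84 + 1 - 75)/1 = (1/7)*1*10 = 10/7 ≈ 1.4286)
(g*(-46))*P = -6*(-46)*(10/7) = 276*(10/7) = 2760/7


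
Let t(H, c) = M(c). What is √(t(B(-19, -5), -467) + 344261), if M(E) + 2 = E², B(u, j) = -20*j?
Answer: 2*√140587 ≈ 749.90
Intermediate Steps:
M(E) = -2 + E²
t(H, c) = -2 + c²
√(t(B(-19, -5), -467) + 344261) = √((-2 + (-467)²) + 344261) = √((-2 + 218089) + 344261) = √(218087 + 344261) = √562348 = 2*√140587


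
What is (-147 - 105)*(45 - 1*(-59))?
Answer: -26208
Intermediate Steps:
(-147 - 105)*(45 - 1*(-59)) = -252*(45 + 59) = -252*104 = -26208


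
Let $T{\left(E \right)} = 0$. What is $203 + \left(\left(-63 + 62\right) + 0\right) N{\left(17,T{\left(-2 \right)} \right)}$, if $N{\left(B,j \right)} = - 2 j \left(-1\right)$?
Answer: $203$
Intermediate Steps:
$N{\left(B,j \right)} = 2 j$
$203 + \left(\left(-63 + 62\right) + 0\right) N{\left(17,T{\left(-2 \right)} \right)} = 203 + \left(\left(-63 + 62\right) + 0\right) 2 \cdot 0 = 203 + \left(-1 + 0\right) 0 = 203 - 0 = 203 + 0 = 203$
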